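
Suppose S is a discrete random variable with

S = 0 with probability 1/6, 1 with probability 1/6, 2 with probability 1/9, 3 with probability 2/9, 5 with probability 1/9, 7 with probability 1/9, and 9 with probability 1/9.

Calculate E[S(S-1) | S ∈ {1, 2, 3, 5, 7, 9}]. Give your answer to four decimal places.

19.7333

P(S ∈ {1, 2, 3, 5, 7, 9}) = 1/6 + 1/9 + 2/9 + 1/9 + 1/9 + 1/9 = 5/6.
E[S(S-1) | S ∈ {1, 2, 3, 5, 7, 9}] = [0·1/6 + 2·1/9 + 6·2/9 + 20·1/9 + 42·1/9 + 72·1/9] / (5/6)
 = 148/9 / (5/6)
 = 296/15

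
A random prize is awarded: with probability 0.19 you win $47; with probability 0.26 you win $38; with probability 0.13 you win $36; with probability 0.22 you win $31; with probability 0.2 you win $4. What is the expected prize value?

E[payout] = 47·0.19 + 38·0.26 + 36·0.13 + 31·0.22 + 4·0.2
 = 8.93 + 9.88 + 4.68 + 6.82 + 0.8
 = 31.11

31.11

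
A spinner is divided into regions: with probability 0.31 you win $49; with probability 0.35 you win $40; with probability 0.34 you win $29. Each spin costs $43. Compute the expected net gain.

-3.95

E[payout] = 49·0.31 + 40·0.35 + 29·0.34
 = 15.19 + 14 + 9.86
 = 39.05
Net = 39.05 - 43 = -3.95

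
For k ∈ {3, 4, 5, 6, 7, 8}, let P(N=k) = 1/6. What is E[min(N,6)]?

E[min(N,6)] = Σ min(n,6)·P(N=n)
 = 3·1/6 + 4·1/6 + 5·1/6 + 6·1/6 + 6·1/6 + 6·1/6
 = 1/2 + 2/3 + 5/6 + 1 + 1 + 1
 = 5

5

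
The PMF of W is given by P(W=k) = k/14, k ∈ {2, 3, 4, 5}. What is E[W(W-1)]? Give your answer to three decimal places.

E[W(W-1)] = Σ w(w-1)·P(W=w)
 = 2·1/7 + 6·3/14 + 12·2/7 + 20·5/14
 = 2/7 + 9/7 + 24/7 + 50/7
 = 85/7

12.143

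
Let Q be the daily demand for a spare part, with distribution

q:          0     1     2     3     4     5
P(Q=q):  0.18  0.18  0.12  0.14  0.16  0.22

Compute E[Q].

E[Q] = Σ q·P(Q=q)
 = 0·0.18 + 1·0.18 + 2·0.12 + 3·0.14 + 4·0.16 + 5·0.22
 = 0 + 0.18 + 0.24 + 0.42 + 0.64 + 1.1
 = 2.58

2.58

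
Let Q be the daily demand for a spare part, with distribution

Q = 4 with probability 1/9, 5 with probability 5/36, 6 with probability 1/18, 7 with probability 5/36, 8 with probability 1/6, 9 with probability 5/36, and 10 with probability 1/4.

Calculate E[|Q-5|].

2.75

E[|Q-5|] = Σ |q-5|·P(Q=q)
 = 1·1/9 + 0·5/36 + 1·1/18 + 2·5/36 + 3·1/6 + 4·5/36 + 5·1/4
 = 1/9 + 0 + 1/18 + 5/18 + 1/2 + 5/9 + 5/4
 = 11/4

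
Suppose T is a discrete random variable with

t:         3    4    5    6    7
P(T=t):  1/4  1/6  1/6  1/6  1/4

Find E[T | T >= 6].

6.6

P(T >= 6) = 1/6 + 1/4 = 5/12.
E[T | T >= 6] = [6·1/6 + 7·1/4] / (5/12)
 = 11/4 / (5/12)
 = 33/5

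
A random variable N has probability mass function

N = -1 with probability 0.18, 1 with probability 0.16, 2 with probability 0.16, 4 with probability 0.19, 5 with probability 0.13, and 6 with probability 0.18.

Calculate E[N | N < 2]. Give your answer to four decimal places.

P(N < 2) = 0.18 + 0.16 = 0.34.
E[N | N < 2] = [(-1)·0.18 + 1·0.16] / 0.34
 = -0.02 / 0.34
 = -1/17

-0.0588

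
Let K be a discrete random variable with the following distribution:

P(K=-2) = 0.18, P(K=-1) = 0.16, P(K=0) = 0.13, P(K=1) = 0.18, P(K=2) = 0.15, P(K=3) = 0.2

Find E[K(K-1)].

2.9

E[K(K-1)] = Σ k(k-1)·P(K=k)
 = 6·0.18 + 2·0.16 + 0·0.13 + 0·0.18 + 2·0.15 + 6·0.2
 = 1.08 + 0.32 + 0 + 0 + 0.3 + 1.2
 = 2.9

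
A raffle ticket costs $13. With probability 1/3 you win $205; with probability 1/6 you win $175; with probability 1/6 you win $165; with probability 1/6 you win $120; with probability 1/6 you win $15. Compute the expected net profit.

E[payout] = 205·1/3 + 175·1/6 + 165·1/6 + 120·1/6 + 15·1/6
 = 205/3 + 175/6 + 55/2 + 20 + 5/2
 = 295/2
Net = 295/2 - 13 = 269/2

134.5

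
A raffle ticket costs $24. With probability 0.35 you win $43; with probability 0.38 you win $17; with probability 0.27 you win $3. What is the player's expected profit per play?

E[payout] = 43·0.35 + 17·0.38 + 3·0.27
 = 15.05 + 6.46 + 0.81
 = 22.32
Net = 22.32 - 24 = -1.68

-1.68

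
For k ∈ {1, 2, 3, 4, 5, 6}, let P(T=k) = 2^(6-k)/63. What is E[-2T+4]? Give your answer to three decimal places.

E[-2T+4] = Σ (-2t+4)·P(T=t)
 = 2·32/63 + 0·16/63 + (-2)·8/63 + (-4)·4/63 + (-6)·2/63 + (-8)·1/63
 = 64/63 + 0 + (-16/63) + (-16/63) + (-4/21) + (-8/63)
 = 4/21

0.190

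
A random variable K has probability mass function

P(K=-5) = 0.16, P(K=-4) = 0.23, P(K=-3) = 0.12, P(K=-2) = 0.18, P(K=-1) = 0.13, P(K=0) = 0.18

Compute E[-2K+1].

6.14

E[-2K+1] = Σ (-2k+1)·P(K=k)
 = 11·0.16 + 9·0.23 + 7·0.12 + 5·0.18 + 3·0.13 + 1·0.18
 = 1.76 + 2.07 + 0.84 + 0.9 + 0.39 + 0.18
 = 6.14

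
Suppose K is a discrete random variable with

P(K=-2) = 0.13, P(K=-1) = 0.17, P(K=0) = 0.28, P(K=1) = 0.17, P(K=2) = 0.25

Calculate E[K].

E[K] = Σ k·P(K=k)
 = (-2)·0.13 + (-1)·0.17 + 0·0.28 + 1·0.17 + 2·0.25
 = (-0.26) + (-0.17) + 0 + 0.17 + 0.5
 = 0.24

0.24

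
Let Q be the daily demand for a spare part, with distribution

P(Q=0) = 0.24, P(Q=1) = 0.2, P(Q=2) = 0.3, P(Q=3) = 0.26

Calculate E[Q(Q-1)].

E[Q(Q-1)] = Σ q(q-1)·P(Q=q)
 = 0·0.24 + 0·0.2 + 2·0.3 + 6·0.26
 = 0 + 0 + 0.6 + 1.56
 = 2.16

2.16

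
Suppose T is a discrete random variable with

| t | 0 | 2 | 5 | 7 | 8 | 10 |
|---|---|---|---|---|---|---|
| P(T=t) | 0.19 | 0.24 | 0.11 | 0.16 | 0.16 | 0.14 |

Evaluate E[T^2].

E[T^2] = Σ t^2·P(T=t)
 = 0·0.19 + 4·0.24 + 25·0.11 + 49·0.16 + 64·0.16 + 100·0.14
 = 0 + 0.96 + 2.75 + 7.84 + 10.24 + 14
 = 35.79

35.79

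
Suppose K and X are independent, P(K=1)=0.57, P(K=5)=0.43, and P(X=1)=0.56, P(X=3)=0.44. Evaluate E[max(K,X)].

E[max(K,X)] = Σ_k Σ_x max(k,x) · P(K=k)P(X=x)
 = 1·0.3192 + 3·0.2508 + 5·0.2408 + 5·0.1892
 = 0.3192 + 0.7524 + 1.204 + 0.946
 = 3.2216

3.2216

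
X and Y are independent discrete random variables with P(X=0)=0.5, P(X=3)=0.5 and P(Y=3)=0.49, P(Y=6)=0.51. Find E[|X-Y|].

E[|X-Y|] = Σ_x Σ_y |x-y| · P(X=x)P(Y=y)
 = 3·0.245 + 6·0.255 + 0·0.245 + 3·0.255
 = 0.735 + 1.53 + 0 + 0.765
 = 3.03

3.03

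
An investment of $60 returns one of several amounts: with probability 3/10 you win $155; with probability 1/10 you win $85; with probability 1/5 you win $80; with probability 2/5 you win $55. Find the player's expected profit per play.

33

E[payout] = 155·3/10 + 85·1/10 + 80·1/5 + 55·2/5
 = 93/2 + 17/2 + 16 + 22
 = 93
Net = 93 - 60 = 33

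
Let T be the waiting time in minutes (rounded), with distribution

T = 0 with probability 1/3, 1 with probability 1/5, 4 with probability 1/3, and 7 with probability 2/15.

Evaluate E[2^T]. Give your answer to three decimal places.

E[2^T] = Σ 2^t·P(T=t)
 = 1·1/3 + 2·1/5 + 16·1/3 + 128·2/15
 = 1/3 + 2/5 + 16/3 + 256/15
 = 347/15

23.133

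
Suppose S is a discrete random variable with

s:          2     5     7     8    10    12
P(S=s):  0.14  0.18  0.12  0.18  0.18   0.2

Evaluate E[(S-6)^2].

13.34

E[(S-6)^2] = Σ (s-6)^2·P(S=s)
 = 16·0.14 + 1·0.18 + 1·0.12 + 4·0.18 + 16·0.18 + 36·0.2
 = 2.24 + 0.18 + 0.12 + 0.72 + 2.88 + 7.2
 = 13.34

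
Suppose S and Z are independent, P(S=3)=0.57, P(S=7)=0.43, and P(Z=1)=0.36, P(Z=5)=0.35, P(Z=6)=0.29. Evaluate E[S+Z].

8.57

E[S+Z] = Σ_s Σ_z (s+z) · P(S=s)P(Z=z)
 = 4·0.2052 + 8·0.1995 + 9·0.1653 + 8·0.1548 + 12·0.1505 + 13·0.1247
 = 0.8208 + 1.596 + 1.4877 + 1.2384 + 1.806 + 1.6211
 = 8.57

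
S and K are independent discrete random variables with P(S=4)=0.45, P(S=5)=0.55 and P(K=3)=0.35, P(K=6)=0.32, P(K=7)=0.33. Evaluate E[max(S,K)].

E[max(S,K)] = Σ_s Σ_k max(s,k) · P(S=s)P(K=k)
 = 4·0.1575 + 6·0.144 + 7·0.1485 + 5·0.1925 + 6·0.176 + 7·0.1815
 = 0.63 + 0.864 + 1.0395 + 0.9625 + 1.056 + 1.2705
 = 5.8225

5.8225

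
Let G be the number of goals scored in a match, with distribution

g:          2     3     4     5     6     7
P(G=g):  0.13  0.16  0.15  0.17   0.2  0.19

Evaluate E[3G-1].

E[3G-1] = Σ (3g-1)·P(G=g)
 = 5·0.13 + 8·0.16 + 11·0.15 + 14·0.17 + 17·0.2 + 20·0.19
 = 0.65 + 1.28 + 1.65 + 2.38 + 3.4 + 3.8
 = 13.16

13.16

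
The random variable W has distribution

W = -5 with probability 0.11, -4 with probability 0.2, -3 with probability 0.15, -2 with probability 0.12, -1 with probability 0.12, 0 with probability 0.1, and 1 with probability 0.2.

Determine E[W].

-1.96

E[W] = Σ w·P(W=w)
 = (-5)·0.11 + (-4)·0.2 + (-3)·0.15 + (-2)·0.12 + (-1)·0.12 + 0·0.1 + 1·0.2
 = (-0.55) + (-0.8) + (-0.45) + (-0.24) + (-0.12) + 0 + 0.2
 = -1.96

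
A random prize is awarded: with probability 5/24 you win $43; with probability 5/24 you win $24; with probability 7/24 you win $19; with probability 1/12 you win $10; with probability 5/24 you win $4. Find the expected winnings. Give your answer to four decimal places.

E[payout] = 43·5/24 + 24·5/24 + 19·7/24 + 10·1/12 + 4·5/24
 = 215/24 + 5 + 133/24 + 5/6 + 5/6
 = 127/6

21.1667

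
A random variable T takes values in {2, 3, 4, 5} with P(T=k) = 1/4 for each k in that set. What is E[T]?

3.5

E[T] = Σ t·P(T=t)
 = 2·1/4 + 3·1/4 + 4·1/4 + 5·1/4
 = 1/2 + 3/4 + 1 + 5/4
 = 7/2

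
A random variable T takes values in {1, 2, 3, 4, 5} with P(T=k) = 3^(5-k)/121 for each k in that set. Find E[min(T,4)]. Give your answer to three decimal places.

E[min(T,4)] = Σ min(t,4)·P(T=t)
 = 1·81/121 + 2·27/121 + 3·9/121 + 4·3/121 + 4·1/121
 = 81/121 + 54/121 + 27/121 + 12/121 + 4/121
 = 178/121

1.471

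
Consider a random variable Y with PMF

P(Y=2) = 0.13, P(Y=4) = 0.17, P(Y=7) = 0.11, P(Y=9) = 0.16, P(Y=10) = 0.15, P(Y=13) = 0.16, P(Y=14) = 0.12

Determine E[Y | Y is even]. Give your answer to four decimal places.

P(Y is even) = 0.13 + 0.17 + 0.15 + 0.12 = 0.57.
E[Y | Y is even] = [2·0.13 + 4·0.17 + 10·0.15 + 14·0.12] / 0.57
 = 4.12 / 0.57
 = 412/57

7.2281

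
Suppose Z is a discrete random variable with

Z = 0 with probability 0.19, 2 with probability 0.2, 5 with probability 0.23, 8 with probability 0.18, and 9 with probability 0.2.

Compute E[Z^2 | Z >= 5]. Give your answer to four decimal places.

P(Z >= 5) = 0.23 + 0.18 + 0.2 = 0.61.
E[Z^2 | Z >= 5] = [25·0.23 + 64·0.18 + 81·0.2] / 0.61
 = 33.47 / 0.61
 = 3347/61

54.8689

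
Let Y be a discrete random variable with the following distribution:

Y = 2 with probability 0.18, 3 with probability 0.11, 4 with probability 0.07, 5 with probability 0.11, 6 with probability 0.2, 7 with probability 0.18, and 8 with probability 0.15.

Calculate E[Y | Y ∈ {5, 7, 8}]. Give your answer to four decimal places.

6.8409

P(Y ∈ {5, 7, 8}) = 0.11 + 0.18 + 0.15 = 0.44.
E[Y | Y ∈ {5, 7, 8}] = [5·0.11 + 7·0.18 + 8·0.15] / 0.44
 = 3.01 / 0.44
 = 301/44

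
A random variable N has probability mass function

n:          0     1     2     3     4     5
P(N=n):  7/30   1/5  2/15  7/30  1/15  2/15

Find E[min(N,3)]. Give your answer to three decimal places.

E[min(N,3)] = Σ min(n,3)·P(N=n)
 = 0·7/30 + 1·1/5 + 2·2/15 + 3·7/30 + 3·1/15 + 3·2/15
 = 0 + 1/5 + 4/15 + 7/10 + 1/5 + 2/5
 = 53/30

1.767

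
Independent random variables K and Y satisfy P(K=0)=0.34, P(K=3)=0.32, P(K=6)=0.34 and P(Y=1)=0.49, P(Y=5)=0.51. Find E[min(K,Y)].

1.68

E[min(K,Y)] = Σ_k Σ_y min(k,y) · P(K=k)P(Y=y)
 = 0·0.1666 + 0·0.1734 + 1·0.1568 + 3·0.1632 + 1·0.1666 + 5·0.1734
 = 0 + 0 + 0.1568 + 0.4896 + 0.1666 + 0.867
 = 1.68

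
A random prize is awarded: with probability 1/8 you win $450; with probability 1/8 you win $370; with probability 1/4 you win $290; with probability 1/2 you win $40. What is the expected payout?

195

E[payout] = 450·1/8 + 370·1/8 + 290·1/4 + 40·1/2
 = 225/4 + 185/4 + 145/2 + 20
 = 195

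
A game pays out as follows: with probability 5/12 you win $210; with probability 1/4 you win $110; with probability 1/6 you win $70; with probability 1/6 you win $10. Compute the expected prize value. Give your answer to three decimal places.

128.333

E[payout] = 210·5/12 + 110·1/4 + 70·1/6 + 10·1/6
 = 175/2 + 55/2 + 35/3 + 5/3
 = 385/3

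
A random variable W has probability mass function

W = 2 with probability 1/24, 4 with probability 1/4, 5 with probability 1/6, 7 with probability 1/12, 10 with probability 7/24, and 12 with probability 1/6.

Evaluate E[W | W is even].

P(W is even) = 1/24 + 1/4 + 7/24 + 1/6 = 3/4.
E[W | W is even] = [2·1/24 + 4·1/4 + 10·7/24 + 12·1/6] / (3/4)
 = 6 / (3/4)
 = 8

8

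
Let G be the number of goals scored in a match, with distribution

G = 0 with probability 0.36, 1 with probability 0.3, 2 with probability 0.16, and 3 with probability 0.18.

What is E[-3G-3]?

-6.48

E[-3G-3] = Σ (-3g-3)·P(G=g)
 = (-3)·0.36 + (-6)·0.3 + (-9)·0.16 + (-12)·0.18
 = (-1.08) + (-1.8) + (-1.44) + (-2.16)
 = -6.48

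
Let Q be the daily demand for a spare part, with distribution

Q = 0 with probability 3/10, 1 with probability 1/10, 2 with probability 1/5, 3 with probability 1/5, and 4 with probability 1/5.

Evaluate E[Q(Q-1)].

4

E[Q(Q-1)] = Σ q(q-1)·P(Q=q)
 = 0·3/10 + 0·1/10 + 2·1/5 + 6·1/5 + 12·1/5
 = 0 + 0 + 2/5 + 6/5 + 12/5
 = 4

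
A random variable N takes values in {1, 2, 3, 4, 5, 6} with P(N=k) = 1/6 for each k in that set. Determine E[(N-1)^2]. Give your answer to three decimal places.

9.167

E[(N-1)^2] = Σ (n-1)^2·P(N=n)
 = 0·1/6 + 1·1/6 + 4·1/6 + 9·1/6 + 16·1/6 + 25·1/6
 = 0 + 1/6 + 2/3 + 3/2 + 8/3 + 25/6
 = 55/6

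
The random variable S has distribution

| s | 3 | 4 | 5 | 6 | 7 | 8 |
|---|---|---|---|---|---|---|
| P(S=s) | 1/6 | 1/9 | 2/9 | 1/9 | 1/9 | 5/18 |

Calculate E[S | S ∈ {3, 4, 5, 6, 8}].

5.5625

P(S ∈ {3, 4, 5, 6, 8}) = 1/6 + 1/9 + 2/9 + 1/9 + 5/18 = 8/9.
E[S | S ∈ {3, 4, 5, 6, 8}] = [3·1/6 + 4·1/9 + 5·2/9 + 6·1/9 + 8·5/18] / (8/9)
 = 89/18 / (8/9)
 = 89/16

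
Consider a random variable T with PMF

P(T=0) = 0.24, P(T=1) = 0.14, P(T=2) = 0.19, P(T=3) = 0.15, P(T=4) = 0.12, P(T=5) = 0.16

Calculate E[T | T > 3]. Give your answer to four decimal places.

4.5714

P(T > 3) = 0.12 + 0.16 = 0.28.
E[T | T > 3] = [4·0.12 + 5·0.16] / 0.28
 = 1.28 / 0.28
 = 32/7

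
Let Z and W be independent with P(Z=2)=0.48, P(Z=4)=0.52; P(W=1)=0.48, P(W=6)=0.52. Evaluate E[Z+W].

E[Z+W] = Σ_z Σ_w (z+w) · P(Z=z)P(W=w)
 = 3·0.2304 + 8·0.2496 + 5·0.2496 + 10·0.2704
 = 0.6912 + 1.9968 + 1.248 + 2.704
 = 6.64

6.64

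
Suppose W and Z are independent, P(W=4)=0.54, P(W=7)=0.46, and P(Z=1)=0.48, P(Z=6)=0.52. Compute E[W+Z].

E[W+Z] = Σ_w Σ_z (w+z) · P(W=w)P(Z=z)
 = 5·0.2592 + 10·0.2808 + 8·0.2208 + 13·0.2392
 = 1.296 + 2.808 + 1.7664 + 3.1096
 = 8.98

8.98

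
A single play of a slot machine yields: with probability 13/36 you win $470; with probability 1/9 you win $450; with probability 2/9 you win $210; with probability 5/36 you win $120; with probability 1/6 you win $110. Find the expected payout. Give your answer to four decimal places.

E[payout] = 470·13/36 + 450·1/9 + 210·2/9 + 120·5/36 + 110·1/6
 = 3055/18 + 50 + 140/3 + 50/3 + 55/3
 = 5425/18

301.3889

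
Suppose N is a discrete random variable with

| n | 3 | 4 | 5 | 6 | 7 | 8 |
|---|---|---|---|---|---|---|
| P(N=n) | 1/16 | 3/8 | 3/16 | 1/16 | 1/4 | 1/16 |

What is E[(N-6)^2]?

E[(N-6)^2] = Σ (n-6)^2·P(N=n)
 = 9·1/16 + 4·3/8 + 1·3/16 + 0·1/16 + 1·1/4 + 4·1/16
 = 9/16 + 3/2 + 3/16 + 0 + 1/4 + 1/4
 = 11/4

2.75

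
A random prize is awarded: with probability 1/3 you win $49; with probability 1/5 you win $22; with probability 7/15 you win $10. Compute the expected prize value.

25.4

E[payout] = 49·1/3 + 22·1/5 + 10·7/15
 = 49/3 + 22/5 + 14/3
 = 127/5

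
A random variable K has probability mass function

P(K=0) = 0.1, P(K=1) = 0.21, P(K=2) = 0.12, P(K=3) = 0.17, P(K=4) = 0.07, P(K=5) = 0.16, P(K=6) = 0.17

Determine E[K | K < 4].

P(K < 4) = 0.1 + 0.21 + 0.12 + 0.17 = 0.6.
E[K | K < 4] = [0·0.1 + 1·0.21 + 2·0.12 + 3·0.17] / 0.6
 = 0.96 / 0.6
 = 8/5

1.6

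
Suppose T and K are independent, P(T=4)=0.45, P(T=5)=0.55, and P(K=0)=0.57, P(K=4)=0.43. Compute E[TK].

E[TK] = Σ_t Σ_k tk · P(T=t)P(K=k)
 = 0·0.2565 + 16·0.1935 + 0·0.3135 + 20·0.2365
 = 0 + 3.096 + 0 + 4.73
 = 7.826

7.826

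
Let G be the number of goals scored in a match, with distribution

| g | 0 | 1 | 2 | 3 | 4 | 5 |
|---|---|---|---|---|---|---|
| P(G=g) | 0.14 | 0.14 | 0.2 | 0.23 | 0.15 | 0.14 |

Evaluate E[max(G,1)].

E[max(G,1)] = Σ max(g,1)·P(G=g)
 = 1·0.14 + 1·0.14 + 2·0.2 + 3·0.23 + 4·0.15 + 5·0.14
 = 0.14 + 0.14 + 0.4 + 0.69 + 0.6 + 0.7
 = 2.67

2.67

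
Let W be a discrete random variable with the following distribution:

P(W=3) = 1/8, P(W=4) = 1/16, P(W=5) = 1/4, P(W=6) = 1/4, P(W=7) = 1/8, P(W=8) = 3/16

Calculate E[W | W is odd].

5

P(W is odd) = 1/8 + 1/4 + 1/8 = 1/2.
E[W | W is odd] = [3·1/8 + 5·1/4 + 7·1/8] / (1/2)
 = 5/2 / (1/2)
 = 5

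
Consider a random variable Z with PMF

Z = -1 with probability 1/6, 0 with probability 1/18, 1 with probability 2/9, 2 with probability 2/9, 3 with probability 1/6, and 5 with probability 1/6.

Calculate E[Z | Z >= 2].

3.2

P(Z >= 2) = 2/9 + 1/6 + 1/6 = 5/9.
E[Z | Z >= 2] = [2·2/9 + 3·1/6 + 5·1/6] / (5/9)
 = 16/9 / (5/9)
 = 16/5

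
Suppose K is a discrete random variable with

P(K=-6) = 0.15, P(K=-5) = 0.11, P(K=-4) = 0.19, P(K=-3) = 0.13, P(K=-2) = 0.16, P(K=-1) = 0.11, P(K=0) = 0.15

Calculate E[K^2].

E[K^2] = Σ k^2·P(K=k)
 = 36·0.15 + 25·0.11 + 16·0.19 + 9·0.13 + 4·0.16 + 1·0.11 + 0·0.15
 = 5.4 + 2.75 + 3.04 + 1.17 + 0.64 + 0.11 + 0
 = 13.11

13.11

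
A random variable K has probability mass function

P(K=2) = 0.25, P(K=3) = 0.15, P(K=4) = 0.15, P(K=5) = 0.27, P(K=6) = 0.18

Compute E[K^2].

E[K^2] = Σ k^2·P(K=k)
 = 4·0.25 + 9·0.15 + 16·0.15 + 25·0.27 + 36·0.18
 = 1 + 1.35 + 2.4 + 6.75 + 6.48
 = 17.98

17.98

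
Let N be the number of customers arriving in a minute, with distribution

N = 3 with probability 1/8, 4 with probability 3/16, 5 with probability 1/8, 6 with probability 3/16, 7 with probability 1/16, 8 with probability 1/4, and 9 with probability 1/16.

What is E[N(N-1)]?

E[N(N-1)] = Σ n(n-1)·P(N=n)
 = 6·1/8 + 12·3/16 + 20·1/8 + 30·3/16 + 42·1/16 + 56·1/4 + 72·1/16
 = 3/4 + 9/4 + 5/2 + 45/8 + 21/8 + 14 + 9/2
 = 129/4

32.25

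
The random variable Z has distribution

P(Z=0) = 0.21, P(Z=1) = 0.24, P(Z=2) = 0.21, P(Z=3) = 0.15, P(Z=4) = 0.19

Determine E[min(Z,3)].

E[min(Z,3)] = Σ min(z,3)·P(Z=z)
 = 0·0.21 + 1·0.24 + 2·0.21 + 3·0.15 + 3·0.19
 = 0 + 0.24 + 0.42 + 0.45 + 0.57
 = 1.68

1.68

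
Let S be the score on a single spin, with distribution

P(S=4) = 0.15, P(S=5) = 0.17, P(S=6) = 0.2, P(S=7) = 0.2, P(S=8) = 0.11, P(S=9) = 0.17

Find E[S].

E[S] = Σ s·P(S=s)
 = 4·0.15 + 5·0.17 + 6·0.2 + 7·0.2 + 8·0.11 + 9·0.17
 = 0.6 + 0.85 + 1.2 + 1.4 + 0.88 + 1.53
 = 6.46

6.46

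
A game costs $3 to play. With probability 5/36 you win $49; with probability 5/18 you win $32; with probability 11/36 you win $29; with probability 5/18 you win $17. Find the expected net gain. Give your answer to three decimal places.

26.278

E[payout] = 49·5/36 + 32·5/18 + 29·11/36 + 17·5/18
 = 245/36 + 80/9 + 319/36 + 85/18
 = 527/18
Net = 527/18 - 3 = 473/18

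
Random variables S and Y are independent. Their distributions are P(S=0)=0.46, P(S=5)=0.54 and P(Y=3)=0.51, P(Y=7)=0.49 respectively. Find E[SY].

E[SY] = Σ_s Σ_y sy · P(S=s)P(Y=y)
 = 0·0.2346 + 0·0.2254 + 15·0.2754 + 35·0.2646
 = 0 + 0 + 4.131 + 9.261
 = 13.392

13.392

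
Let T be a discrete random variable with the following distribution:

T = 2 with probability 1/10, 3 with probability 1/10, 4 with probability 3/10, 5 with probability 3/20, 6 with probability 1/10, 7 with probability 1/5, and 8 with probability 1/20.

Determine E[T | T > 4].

P(T > 4) = 3/20 + 1/10 + 1/5 + 1/20 = 1/2.
E[T | T > 4] = [5·3/20 + 6·1/10 + 7·1/5 + 8·1/20] / (1/2)
 = 63/20 / (1/2)
 = 63/10

6.3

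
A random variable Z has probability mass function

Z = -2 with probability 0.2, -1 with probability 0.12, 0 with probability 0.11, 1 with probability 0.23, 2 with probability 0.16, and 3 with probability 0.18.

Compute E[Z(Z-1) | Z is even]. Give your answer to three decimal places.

P(Z is even) = 0.2 + 0.11 + 0.16 = 0.47.
E[Z(Z-1) | Z is even] = [6·0.2 + 0·0.11 + 2·0.16] / 0.47
 = 1.52 / 0.47
 = 152/47

3.234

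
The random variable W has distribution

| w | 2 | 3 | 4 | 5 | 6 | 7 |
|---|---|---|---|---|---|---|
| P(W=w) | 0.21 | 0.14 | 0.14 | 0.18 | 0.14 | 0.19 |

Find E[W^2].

E[W^2] = Σ w^2·P(W=w)
 = 4·0.21 + 9·0.14 + 16·0.14 + 25·0.18 + 36·0.14 + 49·0.19
 = 0.84 + 1.26 + 2.24 + 4.5 + 5.04 + 9.31
 = 23.19

23.19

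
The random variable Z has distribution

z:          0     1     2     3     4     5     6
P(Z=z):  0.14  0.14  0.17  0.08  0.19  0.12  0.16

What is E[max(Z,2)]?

E[max(Z,2)] = Σ max(z,2)·P(Z=z)
 = 2·0.14 + 2·0.14 + 2·0.17 + 3·0.08 + 4·0.19 + 5·0.12 + 6·0.16
 = 0.28 + 0.28 + 0.34 + 0.24 + 0.76 + 0.6 + 0.96
 = 3.46

3.46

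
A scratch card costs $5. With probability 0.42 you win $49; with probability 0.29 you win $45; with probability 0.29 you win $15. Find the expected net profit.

32.98

E[payout] = 49·0.42 + 45·0.29 + 15·0.29
 = 20.58 + 13.05 + 4.35
 = 37.98
Net = 37.98 - 5 = 32.98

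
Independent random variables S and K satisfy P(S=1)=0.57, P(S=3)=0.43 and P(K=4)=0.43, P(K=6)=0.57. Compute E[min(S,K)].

E[min(S,K)] = Σ_s Σ_k min(s,k) · P(S=s)P(K=k)
 = 1·0.2451 + 1·0.3249 + 3·0.1849 + 3·0.2451
 = 0.2451 + 0.3249 + 0.5547 + 0.7353
 = 1.86

1.86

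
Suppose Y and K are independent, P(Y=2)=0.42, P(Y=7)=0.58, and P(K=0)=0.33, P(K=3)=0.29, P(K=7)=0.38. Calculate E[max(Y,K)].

E[max(Y,K)] = Σ_y Σ_k max(y,k) · P(Y=y)P(K=k)
 = 2·0.1386 + 3·0.1218 + 7·0.1596 + 7·0.1914 + 7·0.1682 + 7·0.2204
 = 0.2772 + 0.3654 + 1.1172 + 1.3398 + 1.1774 + 1.5428
 = 5.8198

5.8198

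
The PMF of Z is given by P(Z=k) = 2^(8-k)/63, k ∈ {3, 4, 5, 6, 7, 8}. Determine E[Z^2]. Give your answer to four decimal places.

E[Z^2] = Σ z^2·P(Z=z)
 = 9·32/63 + 16·16/63 + 25·8/63 + 36·4/63 + 49·2/63 + 64·1/63
 = 32/7 + 256/63 + 200/63 + 16/7 + 14/9 + 64/63
 = 50/3

16.6667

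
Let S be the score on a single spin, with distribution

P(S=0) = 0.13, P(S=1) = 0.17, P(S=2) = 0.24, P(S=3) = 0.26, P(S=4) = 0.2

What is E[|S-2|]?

1.09

E[|S-2|] = Σ |s-2|·P(S=s)
 = 2·0.13 + 1·0.17 + 0·0.24 + 1·0.26 + 2·0.2
 = 0.26 + 0.17 + 0 + 0.26 + 0.4
 = 1.09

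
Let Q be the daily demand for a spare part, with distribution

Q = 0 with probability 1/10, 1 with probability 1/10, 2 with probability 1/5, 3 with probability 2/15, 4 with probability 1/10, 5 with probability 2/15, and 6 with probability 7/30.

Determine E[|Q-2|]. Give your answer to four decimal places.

E[|Q-2|] = Σ |q-2|·P(Q=q)
 = 2·1/10 + 1·1/10 + 0·1/5 + 1·2/15 + 2·1/10 + 3·2/15 + 4·7/30
 = 1/5 + 1/10 + 0 + 2/15 + 1/5 + 2/5 + 14/15
 = 59/30

1.9667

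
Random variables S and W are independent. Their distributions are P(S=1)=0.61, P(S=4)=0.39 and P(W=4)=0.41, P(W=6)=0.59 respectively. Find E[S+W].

7.35

E[S+W] = Σ_s Σ_w (s+w) · P(S=s)P(W=w)
 = 5·0.2501 + 7·0.3599 + 8·0.1599 + 10·0.2301
 = 1.2505 + 2.5193 + 1.2792 + 2.301
 = 7.35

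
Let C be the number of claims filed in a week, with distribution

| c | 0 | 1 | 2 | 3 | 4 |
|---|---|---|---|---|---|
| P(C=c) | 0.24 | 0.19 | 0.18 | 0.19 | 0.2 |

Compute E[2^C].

E[2^C] = Σ 2^c·P(C=c)
 = 1·0.24 + 2·0.19 + 4·0.18 + 8·0.19 + 16·0.2
 = 0.24 + 0.38 + 0.72 + 1.52 + 3.2
 = 6.06

6.06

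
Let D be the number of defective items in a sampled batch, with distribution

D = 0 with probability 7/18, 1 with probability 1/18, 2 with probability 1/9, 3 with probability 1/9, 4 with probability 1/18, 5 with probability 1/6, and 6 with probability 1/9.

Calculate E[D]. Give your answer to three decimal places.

2.333

E[D] = Σ d·P(D=d)
 = 0·7/18 + 1·1/18 + 2·1/9 + 3·1/9 + 4·1/18 + 5·1/6 + 6·1/9
 = 0 + 1/18 + 2/9 + 1/3 + 2/9 + 5/6 + 2/3
 = 7/3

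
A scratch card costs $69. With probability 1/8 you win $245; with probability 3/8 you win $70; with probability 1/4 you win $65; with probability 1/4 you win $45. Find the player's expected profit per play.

15.375

E[payout] = 245·1/8 + 70·3/8 + 65·1/4 + 45·1/4
 = 245/8 + 105/4 + 65/4 + 45/4
 = 675/8
Net = 675/8 - 69 = 123/8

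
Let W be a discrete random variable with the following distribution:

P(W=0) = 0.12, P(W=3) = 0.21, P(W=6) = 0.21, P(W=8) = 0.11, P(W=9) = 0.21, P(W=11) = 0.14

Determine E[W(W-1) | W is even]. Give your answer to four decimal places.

P(W is even) = 0.12 + 0.21 + 0.11 = 0.44.
E[W(W-1) | W is even] = [0·0.12 + 30·0.21 + 56·0.11] / 0.44
 = 12.46 / 0.44
 = 623/22

28.3182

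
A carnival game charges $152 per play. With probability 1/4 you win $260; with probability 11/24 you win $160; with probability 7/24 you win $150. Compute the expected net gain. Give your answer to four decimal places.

E[payout] = 260·1/4 + 160·11/24 + 150·7/24
 = 65 + 220/3 + 175/4
 = 2185/12
Net = 2185/12 - 152 = 361/12

30.0833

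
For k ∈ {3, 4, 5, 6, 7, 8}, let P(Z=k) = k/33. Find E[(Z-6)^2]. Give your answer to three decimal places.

E[(Z-6)^2] = Σ (z-6)^2·P(Z=z)
 = 9·1/11 + 4·4/33 + 1·5/33 + 0·2/11 + 1·7/33 + 4·8/33
 = 9/11 + 16/33 + 5/33 + 0 + 7/33 + 32/33
 = 29/11

2.636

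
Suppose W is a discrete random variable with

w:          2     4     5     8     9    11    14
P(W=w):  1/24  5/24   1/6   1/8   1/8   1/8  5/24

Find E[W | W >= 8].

P(W >= 8) = 1/8 + 1/8 + 1/8 + 5/24 = 7/12.
E[W | W >= 8] = [8·1/8 + 9·1/8 + 11·1/8 + 14·5/24] / (7/12)
 = 77/12 / (7/12)
 = 11

11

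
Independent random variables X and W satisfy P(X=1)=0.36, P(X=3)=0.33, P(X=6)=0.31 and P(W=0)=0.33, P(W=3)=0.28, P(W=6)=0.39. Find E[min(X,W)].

1.8903

E[min(X,W)] = Σ_x Σ_w min(x,w) · P(X=x)P(W=w)
 = 0·0.1188 + 1·0.1008 + 1·0.1404 + 0·0.1089 + 3·0.0924 + 3·0.1287 + 0·0.1023 + 3·0.0868 + 6·0.1209
 = 0 + 0.1008 + 0.1404 + 0 + 0.2772 + 0.3861 + 0 + 0.2604 + 0.7254
 = 1.8903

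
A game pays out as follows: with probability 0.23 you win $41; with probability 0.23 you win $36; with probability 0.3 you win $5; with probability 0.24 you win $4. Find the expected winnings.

E[payout] = 41·0.23 + 36·0.23 + 5·0.3 + 4·0.24
 = 9.43 + 8.28 + 1.5 + 0.96
 = 20.17

20.17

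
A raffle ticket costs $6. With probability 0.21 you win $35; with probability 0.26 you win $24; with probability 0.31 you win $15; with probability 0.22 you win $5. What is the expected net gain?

13.34

E[payout] = 35·0.21 + 24·0.26 + 15·0.31 + 5·0.22
 = 7.35 + 6.24 + 4.65 + 1.1
 = 19.34
Net = 19.34 - 6 = 13.34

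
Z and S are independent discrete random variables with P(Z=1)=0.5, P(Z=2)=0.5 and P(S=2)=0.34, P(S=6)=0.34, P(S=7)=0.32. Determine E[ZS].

7.44

E[ZS] = Σ_z Σ_s zs · P(Z=z)P(S=s)
 = 2·0.17 + 6·0.17 + 7·0.16 + 4·0.17 + 12·0.17 + 14·0.16
 = 0.34 + 1.02 + 1.12 + 0.68 + 2.04 + 2.24
 = 7.44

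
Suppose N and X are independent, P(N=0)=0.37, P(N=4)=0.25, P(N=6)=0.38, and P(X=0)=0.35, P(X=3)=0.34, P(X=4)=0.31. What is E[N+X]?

5.54

E[N+X] = Σ_n Σ_x (n+x) · P(N=n)P(X=x)
 = 0·0.1295 + 3·0.1258 + 4·0.1147 + 4·0.0875 + 7·0.085 + 8·0.0775 + 6·0.133 + 9·0.1292 + 10·0.1178
 = 0 + 0.3774 + 0.4588 + 0.35 + 0.595 + 0.62 + 0.798 + 1.1628 + 1.178
 = 5.54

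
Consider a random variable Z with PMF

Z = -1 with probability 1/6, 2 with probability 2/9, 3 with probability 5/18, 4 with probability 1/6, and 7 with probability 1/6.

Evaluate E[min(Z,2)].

E[min(Z,2)] = Σ min(z,2)·P(Z=z)
 = (-1)·1/6 + 2·2/9 + 2·5/18 + 2·1/6 + 2·1/6
 = (-1/6) + 4/9 + 5/9 + 1/3 + 1/3
 = 3/2

1.5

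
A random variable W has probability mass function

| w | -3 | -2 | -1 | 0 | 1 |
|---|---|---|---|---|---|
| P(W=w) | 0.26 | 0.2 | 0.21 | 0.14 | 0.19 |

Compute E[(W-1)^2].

E[(W-1)^2] = Σ (w-1)^2·P(W=w)
 = 16·0.26 + 9·0.2 + 4·0.21 + 1·0.14 + 0·0.19
 = 4.16 + 1.8 + 0.84 + 0.14 + 0
 = 6.94

6.94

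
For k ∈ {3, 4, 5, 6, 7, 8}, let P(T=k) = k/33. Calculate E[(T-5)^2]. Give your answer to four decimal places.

E[(T-5)^2] = Σ (t-5)^2·P(T=t)
 = 4·1/11 + 1·4/33 + 0·5/33 + 1·2/11 + 4·7/33 + 9·8/33
 = 4/11 + 4/33 + 0 + 2/11 + 28/33 + 24/11
 = 122/33

3.6970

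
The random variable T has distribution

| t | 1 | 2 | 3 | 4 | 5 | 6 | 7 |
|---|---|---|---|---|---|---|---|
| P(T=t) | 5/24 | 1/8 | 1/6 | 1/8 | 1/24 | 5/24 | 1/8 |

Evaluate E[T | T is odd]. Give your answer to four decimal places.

3.3077

P(T is odd) = 5/24 + 1/6 + 1/24 + 1/8 = 13/24.
E[T | T is odd] = [1·5/24 + 3·1/6 + 5·1/24 + 7·1/8] / (13/24)
 = 43/24 / (13/24)
 = 43/13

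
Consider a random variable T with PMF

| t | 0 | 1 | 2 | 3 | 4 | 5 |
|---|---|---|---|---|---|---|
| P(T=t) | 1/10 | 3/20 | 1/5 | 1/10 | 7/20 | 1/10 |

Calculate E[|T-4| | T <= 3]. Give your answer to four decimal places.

2.4545

P(T <= 3) = 1/10 + 3/20 + 1/5 + 1/10 = 11/20.
E[|T-4| | T <= 3] = [4·1/10 + 3·3/20 + 2·1/5 + 1·1/10] / (11/20)
 = 27/20 / (11/20)
 = 27/11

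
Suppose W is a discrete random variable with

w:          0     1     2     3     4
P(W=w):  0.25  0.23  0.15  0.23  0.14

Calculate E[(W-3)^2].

3.46

E[(W-3)^2] = Σ (w-3)^2·P(W=w)
 = 9·0.25 + 4·0.23 + 1·0.15 + 0·0.23 + 1·0.14
 = 2.25 + 0.92 + 0.15 + 0 + 0.14
 = 3.46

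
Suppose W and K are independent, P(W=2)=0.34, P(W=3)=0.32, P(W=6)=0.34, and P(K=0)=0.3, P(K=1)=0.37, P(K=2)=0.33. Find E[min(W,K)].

E[min(W,K)] = Σ_w Σ_k min(w,k) · P(W=w)P(K=k)
 = 0·0.102 + 1·0.1258 + 2·0.1122 + 0·0.096 + 1·0.1184 + 2·0.1056 + 0·0.102 + 1·0.1258 + 2·0.1122
 = 0 + 0.1258 + 0.2244 + 0 + 0.1184 + 0.2112 + 0 + 0.1258 + 0.2244
 = 1.03

1.03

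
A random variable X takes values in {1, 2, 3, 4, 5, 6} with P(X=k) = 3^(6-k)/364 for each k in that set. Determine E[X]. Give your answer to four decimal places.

E[X] = Σ x·P(X=x)
 = 1·243/364 + 2·81/364 + 3·27/364 + 4·9/364 + 5·3/364 + 6·1/364
 = 243/364 + 81/182 + 81/364 + 9/91 + 15/364 + 3/182
 = 543/364

1.4918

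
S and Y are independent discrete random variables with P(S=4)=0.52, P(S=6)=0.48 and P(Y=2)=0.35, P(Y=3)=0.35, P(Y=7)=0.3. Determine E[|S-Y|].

E[|S-Y|] = Σ_s Σ_y |s-y| · P(S=s)P(Y=y)
 = 2·0.182 + 1·0.182 + 3·0.156 + 4·0.168 + 3·0.168 + 1·0.144
 = 0.364 + 0.182 + 0.468 + 0.672 + 0.504 + 0.144
 = 2.334

2.334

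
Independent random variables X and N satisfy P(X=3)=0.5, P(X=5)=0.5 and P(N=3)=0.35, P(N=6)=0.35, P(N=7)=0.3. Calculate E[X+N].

9.25

E[X+N] = Σ_x Σ_n (x+n) · P(X=x)P(N=n)
 = 6·0.175 + 9·0.175 + 10·0.15 + 8·0.175 + 11·0.175 + 12·0.15
 = 1.05 + 1.575 + 1.5 + 1.4 + 1.925 + 1.8
 = 9.25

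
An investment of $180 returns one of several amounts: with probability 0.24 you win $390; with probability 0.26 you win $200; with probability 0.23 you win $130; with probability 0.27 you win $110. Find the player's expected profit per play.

E[payout] = 390·0.24 + 200·0.26 + 130·0.23 + 110·0.27
 = 93.6 + 52 + 29.9 + 29.7
 = 205.2
Net = 205.2 - 180 = 25.2

25.2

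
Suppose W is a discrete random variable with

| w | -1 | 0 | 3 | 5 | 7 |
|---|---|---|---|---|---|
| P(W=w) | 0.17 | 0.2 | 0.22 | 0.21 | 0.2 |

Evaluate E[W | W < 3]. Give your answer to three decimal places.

P(W < 3) = 0.17 + 0.2 = 0.37.
E[W | W < 3] = [(-1)·0.17 + 0·0.2] / 0.37
 = -0.17 / 0.37
 = -17/37

-0.459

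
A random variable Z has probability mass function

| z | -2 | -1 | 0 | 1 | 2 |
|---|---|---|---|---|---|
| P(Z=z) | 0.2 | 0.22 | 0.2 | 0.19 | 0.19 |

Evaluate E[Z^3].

-0.11

E[Z^3] = Σ z^3·P(Z=z)
 = (-8)·0.2 + (-1)·0.22 + 0·0.2 + 1·0.19 + 8·0.19
 = (-1.6) + (-0.22) + 0 + 0.19 + 1.52
 = -0.11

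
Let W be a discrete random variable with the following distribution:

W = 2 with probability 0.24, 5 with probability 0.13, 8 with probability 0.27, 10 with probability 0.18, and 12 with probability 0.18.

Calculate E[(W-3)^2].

E[(W-3)^2] = Σ (w-3)^2·P(W=w)
 = 1·0.24 + 4·0.13 + 25·0.27 + 49·0.18 + 81·0.18
 = 0.24 + 0.52 + 6.75 + 8.82 + 14.58
 = 30.91

30.91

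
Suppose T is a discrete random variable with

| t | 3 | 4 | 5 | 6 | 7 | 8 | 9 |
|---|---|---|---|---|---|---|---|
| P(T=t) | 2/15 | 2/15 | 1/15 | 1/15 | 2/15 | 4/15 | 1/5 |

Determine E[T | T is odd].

6.5

P(T is odd) = 2/15 + 1/15 + 2/15 + 1/5 = 8/15.
E[T | T is odd] = [3·2/15 + 5·1/15 + 7·2/15 + 9·1/5] / (8/15)
 = 52/15 / (8/15)
 = 13/2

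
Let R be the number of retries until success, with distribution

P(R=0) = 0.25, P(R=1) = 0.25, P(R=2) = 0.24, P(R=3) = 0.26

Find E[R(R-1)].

E[R(R-1)] = Σ r(r-1)·P(R=r)
 = 0·0.25 + 0·0.25 + 2·0.24 + 6·0.26
 = 0 + 0 + 0.48 + 1.56
 = 2.04

2.04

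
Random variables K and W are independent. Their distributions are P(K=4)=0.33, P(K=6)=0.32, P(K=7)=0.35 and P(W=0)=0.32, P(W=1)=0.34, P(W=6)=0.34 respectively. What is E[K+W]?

8.07

E[K+W] = Σ_k Σ_w (k+w) · P(K=k)P(W=w)
 = 4·0.1056 + 5·0.1122 + 10·0.1122 + 6·0.1024 + 7·0.1088 + 12·0.1088 + 7·0.112 + 8·0.119 + 13·0.119
 = 0.4224 + 0.561 + 1.122 + 0.6144 + 0.7616 + 1.3056 + 0.784 + 0.952 + 1.547
 = 8.07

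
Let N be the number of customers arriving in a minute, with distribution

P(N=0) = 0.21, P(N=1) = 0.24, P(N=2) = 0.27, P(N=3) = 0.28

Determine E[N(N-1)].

2.22

E[N(N-1)] = Σ n(n-1)·P(N=n)
 = 0·0.21 + 0·0.24 + 2·0.27 + 6·0.28
 = 0 + 0 + 0.54 + 1.68
 = 2.22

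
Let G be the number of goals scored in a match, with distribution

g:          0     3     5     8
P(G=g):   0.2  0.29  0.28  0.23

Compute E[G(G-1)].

E[G(G-1)] = Σ g(g-1)·P(G=g)
 = 0·0.2 + 6·0.29 + 20·0.28 + 56·0.23
 = 0 + 1.74 + 5.6 + 12.88
 = 20.22

20.22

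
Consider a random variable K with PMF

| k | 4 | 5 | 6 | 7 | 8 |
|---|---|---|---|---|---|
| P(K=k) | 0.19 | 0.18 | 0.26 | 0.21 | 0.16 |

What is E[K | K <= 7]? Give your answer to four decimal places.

P(K <= 7) = 0.19 + 0.18 + 0.26 + 0.21 = 0.84.
E[K | K <= 7] = [4·0.19 + 5·0.18 + 6·0.26 + 7·0.21] / 0.84
 = 4.69 / 0.84
 = 67/12

5.5833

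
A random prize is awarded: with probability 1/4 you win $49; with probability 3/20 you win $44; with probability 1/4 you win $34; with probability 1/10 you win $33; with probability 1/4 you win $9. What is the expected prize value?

E[payout] = 49·1/4 + 44·3/20 + 34·1/4 + 33·1/10 + 9·1/4
 = 49/4 + 33/5 + 17/2 + 33/10 + 9/4
 = 329/10

32.9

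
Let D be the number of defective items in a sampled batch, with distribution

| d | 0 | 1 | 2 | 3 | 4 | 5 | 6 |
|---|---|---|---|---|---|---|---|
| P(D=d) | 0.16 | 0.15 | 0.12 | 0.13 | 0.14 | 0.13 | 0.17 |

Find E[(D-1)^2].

8.39

E[(D-1)^2] = Σ (d-1)^2·P(D=d)
 = 1·0.16 + 0·0.15 + 1·0.12 + 4·0.13 + 9·0.14 + 16·0.13 + 25·0.17
 = 0.16 + 0 + 0.12 + 0.52 + 1.26 + 2.08 + 4.25
 = 8.39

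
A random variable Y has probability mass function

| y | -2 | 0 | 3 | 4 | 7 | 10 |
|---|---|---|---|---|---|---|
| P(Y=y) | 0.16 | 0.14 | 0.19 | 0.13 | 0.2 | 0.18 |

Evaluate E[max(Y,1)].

4.59

E[max(Y,1)] = Σ max(y,1)·P(Y=y)
 = 1·0.16 + 1·0.14 + 3·0.19 + 4·0.13 + 7·0.2 + 10·0.18
 = 0.16 + 0.14 + 0.57 + 0.52 + 1.4 + 1.8
 = 4.59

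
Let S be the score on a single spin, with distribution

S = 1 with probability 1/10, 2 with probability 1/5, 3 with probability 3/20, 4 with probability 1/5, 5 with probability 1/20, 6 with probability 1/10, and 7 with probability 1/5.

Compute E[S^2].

E[S^2] = Σ s^2·P(S=s)
 = 1·1/10 + 4·1/5 + 9·3/20 + 16·1/5 + 25·1/20 + 36·1/10 + 49·1/5
 = 1/10 + 4/5 + 27/20 + 16/5 + 5/4 + 18/5 + 49/5
 = 201/10

20.1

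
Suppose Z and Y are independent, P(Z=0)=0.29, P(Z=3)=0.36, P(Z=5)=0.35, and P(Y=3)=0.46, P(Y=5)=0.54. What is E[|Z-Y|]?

1.894

E[|Z-Y|] = Σ_z Σ_y |z-y| · P(Z=z)P(Y=y)
 = 3·0.1334 + 5·0.1566 + 0·0.1656 + 2·0.1944 + 2·0.161 + 0·0.189
 = 0.4002 + 0.783 + 0 + 0.3888 + 0.322 + 0
 = 1.894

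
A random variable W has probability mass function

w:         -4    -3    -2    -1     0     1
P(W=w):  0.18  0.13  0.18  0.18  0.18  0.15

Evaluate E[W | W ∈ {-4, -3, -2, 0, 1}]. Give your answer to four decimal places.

P(W ∈ {-4, -3, -2, 0, 1}) = 0.18 + 0.13 + 0.18 + 0.18 + 0.15 = 0.82.
E[W | W ∈ {-4, -3, -2, 0, 1}] = [(-4)·0.18 + (-3)·0.13 + (-2)·0.18 + 0·0.18 + 1·0.15] / 0.82
 = -1.32 / 0.82
 = -66/41

-1.6098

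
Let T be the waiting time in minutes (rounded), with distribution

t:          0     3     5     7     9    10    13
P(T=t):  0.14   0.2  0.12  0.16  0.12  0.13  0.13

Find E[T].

E[T] = Σ t·P(T=t)
 = 0·0.14 + 3·0.2 + 5·0.12 + 7·0.16 + 9·0.12 + 10·0.13 + 13·0.13
 = 0 + 0.6 + 0.6 + 1.12 + 1.08 + 1.3 + 1.69
 = 6.39

6.39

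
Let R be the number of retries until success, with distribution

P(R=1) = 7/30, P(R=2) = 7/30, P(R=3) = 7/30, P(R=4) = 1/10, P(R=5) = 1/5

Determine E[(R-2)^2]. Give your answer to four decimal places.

E[(R-2)^2] = Σ (r-2)^2·P(R=r)
 = 1·7/30 + 0·7/30 + 1·7/30 + 4·1/10 + 9·1/5
 = 7/30 + 0 + 7/30 + 2/5 + 9/5
 = 8/3

2.6667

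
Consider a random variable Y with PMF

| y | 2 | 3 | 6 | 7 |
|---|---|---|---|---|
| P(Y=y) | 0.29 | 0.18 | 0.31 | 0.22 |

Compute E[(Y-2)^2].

10.64

E[(Y-2)^2] = Σ (y-2)^2·P(Y=y)
 = 0·0.29 + 1·0.18 + 16·0.31 + 25·0.22
 = 0 + 0.18 + 4.96 + 5.5
 = 10.64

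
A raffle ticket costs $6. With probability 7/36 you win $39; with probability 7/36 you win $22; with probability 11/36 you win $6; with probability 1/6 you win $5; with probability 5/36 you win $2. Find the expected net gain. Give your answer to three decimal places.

E[payout] = 39·7/36 + 22·7/36 + 6·11/36 + 5·1/6 + 2·5/36
 = 91/12 + 77/18 + 11/6 + 5/6 + 5/18
 = 533/36
Net = 533/36 - 6 = 317/36

8.806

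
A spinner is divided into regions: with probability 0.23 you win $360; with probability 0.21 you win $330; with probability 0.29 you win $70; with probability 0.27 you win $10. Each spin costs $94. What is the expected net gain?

E[payout] = 360·0.23 + 330·0.21 + 70·0.29 + 10·0.27
 = 82.8 + 69.3 + 20.3 + 2.7
 = 175.1
Net = 175.1 - 94 = 81.1

81.1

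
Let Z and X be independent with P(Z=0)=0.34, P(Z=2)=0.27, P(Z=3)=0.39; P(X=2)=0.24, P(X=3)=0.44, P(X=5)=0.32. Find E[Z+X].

5.11

E[Z+X] = Σ_z Σ_x (z+x) · P(Z=z)P(X=x)
 = 2·0.0816 + 3·0.1496 + 5·0.1088 + 4·0.0648 + 5·0.1188 + 7·0.0864 + 5·0.0936 + 6·0.1716 + 8·0.1248
 = 0.1632 + 0.4488 + 0.544 + 0.2592 + 0.594 + 0.6048 + 0.468 + 1.0296 + 0.9984
 = 5.11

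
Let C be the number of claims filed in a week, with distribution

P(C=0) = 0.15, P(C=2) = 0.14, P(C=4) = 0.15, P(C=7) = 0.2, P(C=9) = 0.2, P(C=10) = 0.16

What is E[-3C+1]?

-16.04

E[-3C+1] = Σ (-3c+1)·P(C=c)
 = 1·0.15 + (-5)·0.14 + (-11)·0.15 + (-20)·0.2 + (-26)·0.2 + (-29)·0.16
 = 0.15 + (-0.7) + (-1.65) + (-4) + (-5.2) + (-4.64)
 = -16.04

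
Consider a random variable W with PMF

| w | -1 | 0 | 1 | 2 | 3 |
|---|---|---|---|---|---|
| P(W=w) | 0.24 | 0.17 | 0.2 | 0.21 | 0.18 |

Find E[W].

0.92

E[W] = Σ w·P(W=w)
 = (-1)·0.24 + 0·0.17 + 1·0.2 + 2·0.21 + 3·0.18
 = (-0.24) + 0 + 0.2 + 0.42 + 0.54
 = 0.92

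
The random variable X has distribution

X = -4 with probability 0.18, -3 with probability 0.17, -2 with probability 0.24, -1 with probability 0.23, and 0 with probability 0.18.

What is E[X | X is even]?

-2

P(X is even) = 0.18 + 0.24 + 0.18 = 0.6.
E[X | X is even] = [(-4)·0.18 + (-2)·0.24 + 0·0.18] / 0.6
 = -1.2 / 0.6
 = -2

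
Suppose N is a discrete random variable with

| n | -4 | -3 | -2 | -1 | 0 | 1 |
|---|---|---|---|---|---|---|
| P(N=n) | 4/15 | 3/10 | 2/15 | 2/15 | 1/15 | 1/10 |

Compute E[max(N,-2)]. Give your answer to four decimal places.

E[max(N,-2)] = Σ max(n,-2)·P(N=n)
 = (-2)·4/15 + (-2)·3/10 + (-2)·2/15 + (-1)·2/15 + 0·1/15 + 1·1/10
 = (-8/15) + (-3/5) + (-4/15) + (-2/15) + 0 + 1/10
 = -43/30

-1.4333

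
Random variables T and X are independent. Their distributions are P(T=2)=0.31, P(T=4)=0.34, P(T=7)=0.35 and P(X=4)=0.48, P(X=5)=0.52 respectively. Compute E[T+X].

E[T+X] = Σ_t Σ_x (t+x) · P(T=t)P(X=x)
 = 6·0.1488 + 7·0.1612 + 8·0.1632 + 9·0.1768 + 11·0.168 + 12·0.182
 = 0.8928 + 1.1284 + 1.3056 + 1.5912 + 1.848 + 2.184
 = 8.95

8.95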